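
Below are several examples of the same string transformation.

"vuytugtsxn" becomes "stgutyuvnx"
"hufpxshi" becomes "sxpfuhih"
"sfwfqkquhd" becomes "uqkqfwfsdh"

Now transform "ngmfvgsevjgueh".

ugjvesgvfmgnhe

In each case the input is transformed by: reverse the string, then move the first 2 characters to the end (rotate left by 2).
So "ngmfvgsevjgueh" becomes "ugjvesgvfmgnhe".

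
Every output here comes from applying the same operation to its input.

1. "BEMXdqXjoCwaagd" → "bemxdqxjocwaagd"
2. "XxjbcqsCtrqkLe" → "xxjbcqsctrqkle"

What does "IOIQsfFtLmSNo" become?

Rule — convert every letter to lowercase.
Doing the same to "IOIQsfFtLmSNo": "ioiqsfftlmsno".

ioiqsfftlmsno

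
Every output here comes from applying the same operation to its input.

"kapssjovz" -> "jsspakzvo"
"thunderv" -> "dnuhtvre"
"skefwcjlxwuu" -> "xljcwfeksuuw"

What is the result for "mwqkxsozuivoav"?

Each output is the input with this applied: reverse the string, then move the first 3 characters to the end (rotate left by 3).
For "mwqkxsozuivoav" the result is "viuzosxkqwmvao".

viuzosxkqwmvao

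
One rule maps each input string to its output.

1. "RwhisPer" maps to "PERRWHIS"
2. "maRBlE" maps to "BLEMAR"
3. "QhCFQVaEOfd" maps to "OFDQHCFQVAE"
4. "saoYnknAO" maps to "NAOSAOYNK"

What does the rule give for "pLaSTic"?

TICPLAS

What's happening: move the last 3 characters to the front (rotate right by 3), then convert every letter to uppercase.
On "pLaSTic": the first step gives "TicpLaS", and the second then gives "TICPLAS".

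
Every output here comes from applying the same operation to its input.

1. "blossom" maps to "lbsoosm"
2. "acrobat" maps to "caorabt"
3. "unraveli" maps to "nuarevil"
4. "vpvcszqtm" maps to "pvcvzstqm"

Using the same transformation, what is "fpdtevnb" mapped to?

Rule — swap each adjacent pair of characters (1↔2, 3↔4, ...).
Applying that to "fpdtevnb" gives "pftdvebn".

pftdvebn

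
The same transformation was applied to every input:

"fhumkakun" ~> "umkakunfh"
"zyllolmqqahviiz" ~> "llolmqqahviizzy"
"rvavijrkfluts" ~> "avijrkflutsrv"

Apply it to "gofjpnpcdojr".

fjpnpcdojrgo

Rule — move the first 2 characters to the end (rotate left by 2).
Doing the same to "gofjpnpcdojr": "fjpnpcdojrgo".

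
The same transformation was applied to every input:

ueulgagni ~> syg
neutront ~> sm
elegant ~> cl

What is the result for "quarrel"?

Looking at the pairs, the operation is to shift every letter 2 places backward in the alphabet (wrapping around), then keep one character in every 3, starting at position 3 (positions 3rd, 6th, 9th, ...).
For "quarrel", step one produces "osyppcj"; step two turns that into "yc".

yc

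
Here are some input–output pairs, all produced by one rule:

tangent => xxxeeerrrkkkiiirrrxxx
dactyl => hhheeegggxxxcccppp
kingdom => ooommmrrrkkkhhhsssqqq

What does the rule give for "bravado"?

fffvvveeezzzeeehhhsss

In each case the input is transformed by: shift every letter 4 places forward in the alphabet (wrapping around), then repeat every character 3 times.
Starting from "bravado": after the first operation, "fvezehs"; after the second, "fffvvveeezzzeeehhhsss".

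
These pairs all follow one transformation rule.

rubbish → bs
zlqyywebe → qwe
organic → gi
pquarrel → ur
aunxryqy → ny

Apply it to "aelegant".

The pattern: keep one character in every 3, starting at position 3 (positions 3rd, 6th, 9th, ...).
Doing the same to "aelegant": "la".

la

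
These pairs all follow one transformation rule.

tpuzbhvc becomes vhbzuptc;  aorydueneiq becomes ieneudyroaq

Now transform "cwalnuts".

tunlawcs

Rule — reverse the string, then move the first character to the end.
Doing the same to "cwalnuts": "tunlawcs".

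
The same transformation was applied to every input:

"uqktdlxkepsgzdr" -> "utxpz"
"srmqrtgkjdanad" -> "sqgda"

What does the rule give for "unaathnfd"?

Looking at the pairs, the operation is to keep one character in every 3, starting at position 1 (positions 1st, 4th, 7th, ...).
Doing the same to "unaathnfd": "uan".

uan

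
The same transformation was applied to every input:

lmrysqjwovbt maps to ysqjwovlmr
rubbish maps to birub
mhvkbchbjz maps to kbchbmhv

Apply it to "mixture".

tumix

The pattern: delete the last 2 characters, then move the first 3 characters to the end (rotate left by 3).
So "mixture" becomes "tumix".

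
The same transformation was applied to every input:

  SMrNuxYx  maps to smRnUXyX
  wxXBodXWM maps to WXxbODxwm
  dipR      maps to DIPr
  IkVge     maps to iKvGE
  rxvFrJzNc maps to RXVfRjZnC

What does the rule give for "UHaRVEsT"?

In each case the input is transformed by: flip the case of every letter.
"UHaRVEsT" → "uhArveSt".

uhArveSt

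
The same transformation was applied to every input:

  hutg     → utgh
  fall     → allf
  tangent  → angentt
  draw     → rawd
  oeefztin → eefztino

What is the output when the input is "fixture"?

Rule — move the first character to the end.
On "fixture" that produces "ixturef".

ixturef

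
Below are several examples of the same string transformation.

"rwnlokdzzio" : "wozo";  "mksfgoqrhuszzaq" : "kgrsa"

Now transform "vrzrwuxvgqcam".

The transformation: keep one character in every 3, starting at position 2 (positions 2nd, 5th, 8th, ...).
Doing the same to "vrzrwuxvgqcam": "rwvc".

rwvc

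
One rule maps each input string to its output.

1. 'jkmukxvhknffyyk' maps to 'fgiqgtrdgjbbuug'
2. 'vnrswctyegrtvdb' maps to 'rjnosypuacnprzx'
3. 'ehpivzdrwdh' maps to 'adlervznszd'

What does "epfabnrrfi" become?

albwxjnnbe

What's happening: shift every letter 4 places backward in the alphabet (wrapping around).
Doing the same to "epfabnrrfi": "albwxjnnbe".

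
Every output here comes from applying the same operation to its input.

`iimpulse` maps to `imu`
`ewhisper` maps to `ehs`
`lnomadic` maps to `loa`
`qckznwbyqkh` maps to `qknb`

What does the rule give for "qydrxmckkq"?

What's happening: delete the last 3 characters, then keep every other character starting from the first (positions 1st, 3rd, 5th, ...).
For "qydrxmckkq", step one produces "qydrxmc"; step two turns that into "qdxc".

qdxc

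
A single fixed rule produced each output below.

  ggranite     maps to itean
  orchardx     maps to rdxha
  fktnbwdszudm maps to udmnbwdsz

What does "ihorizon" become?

Looking at the pairs, the operation is to delete the first 3 characters, then move the last 3 characters to the front (rotate right by 3).
Applying both steps to "ihorizon": "rizon", then "zonri".

zonri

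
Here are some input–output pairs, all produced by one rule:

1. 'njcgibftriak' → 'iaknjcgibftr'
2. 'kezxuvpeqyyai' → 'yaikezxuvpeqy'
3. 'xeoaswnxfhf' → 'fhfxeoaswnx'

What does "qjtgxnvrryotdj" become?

The rule is to move the last 3 characters to the front (rotate right by 3).
Applying that to "qjtgxnvrryotdj" gives "tdjqjtgxnvrryo".

tdjqjtgxnvrryo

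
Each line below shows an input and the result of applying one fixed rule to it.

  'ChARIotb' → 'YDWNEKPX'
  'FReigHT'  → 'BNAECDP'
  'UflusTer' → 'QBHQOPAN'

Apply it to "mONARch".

IKJWNYD

In each case the input is transformed by: shift every letter 4 places backward in the alphabet (wrapping around), then convert every letter to uppercase.
Applying both steps to "mONARch": "iKJWNyd", then "IKJWNYD".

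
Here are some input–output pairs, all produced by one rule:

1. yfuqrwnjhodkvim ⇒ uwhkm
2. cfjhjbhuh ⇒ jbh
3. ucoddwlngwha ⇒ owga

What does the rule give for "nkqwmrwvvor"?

qrv

The rule is to keep one character in every 3, starting at position 3 (positions 3rd, 6th, 9th, ...).
For "nkqwmrwvvor" the result is "qrv".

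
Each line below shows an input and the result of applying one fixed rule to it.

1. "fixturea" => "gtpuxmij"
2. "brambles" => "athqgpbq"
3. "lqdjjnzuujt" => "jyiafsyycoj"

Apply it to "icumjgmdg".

The transformation: shift every letter 11 places backward in the alphabet (wrapping around), then move the last 3 characters to the front (rotate right by 3).
For "icumjgmdg", step one produces "xrjbyvbsv"; step two turns that into "bsvxrjbyv".

bsvxrjbyv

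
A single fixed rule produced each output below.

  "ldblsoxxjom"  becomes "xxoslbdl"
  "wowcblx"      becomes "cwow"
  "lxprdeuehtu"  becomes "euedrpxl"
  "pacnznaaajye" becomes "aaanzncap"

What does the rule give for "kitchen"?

ctik

Rule — reverse the string, then delete the first 3 characters.
Starting from "kitchen": after the first operation, "nehctik"; after the second, "ctik".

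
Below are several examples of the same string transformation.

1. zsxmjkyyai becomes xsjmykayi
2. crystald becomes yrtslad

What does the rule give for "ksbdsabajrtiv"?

Rule — delete the first character, then swap each adjacent pair of characters (1↔2, 3↔4, ...).
"ksbdsabajrtiv" → "sbdsabajrtiv" → "bssdbajatrvi".
(Check on "zsxmjkyyai": → "sxmjkyyai" → "xsjmykayi" ✓)

bssdbajatrvi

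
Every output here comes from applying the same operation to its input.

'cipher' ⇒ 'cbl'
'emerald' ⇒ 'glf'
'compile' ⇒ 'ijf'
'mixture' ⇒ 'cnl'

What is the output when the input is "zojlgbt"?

The transformation: keep every other character starting from the second (positions 2nd, 4th, 6th, ...), then shift every letter 6 places backward in the alphabet (wrapping around).
Applying both steps to "zojlgbt": "olb", then "ifv".

ifv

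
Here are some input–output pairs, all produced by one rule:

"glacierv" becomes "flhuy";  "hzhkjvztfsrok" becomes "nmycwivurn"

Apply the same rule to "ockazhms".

dckpv

The transformation: delete the first 3 characters, then shift every letter 3 places forward in the alphabet (wrapping around).
On "ockazhms" that produces "dckpv".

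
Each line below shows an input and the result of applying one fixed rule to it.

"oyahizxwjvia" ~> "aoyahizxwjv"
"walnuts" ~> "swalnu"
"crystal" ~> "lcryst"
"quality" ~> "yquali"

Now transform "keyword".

dkeywo

Looking at the pairs, the operation is to move the last character to the front, then delete the last character.
"keyword" → "dkeywor" → "dkeywo".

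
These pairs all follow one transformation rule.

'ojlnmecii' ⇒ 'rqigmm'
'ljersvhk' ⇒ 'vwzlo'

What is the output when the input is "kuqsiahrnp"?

The pattern: delete the first 3 characters, then shift every letter 4 places forward in the alphabet (wrapping around).
On "kuqsiahrnp" that produces "wmelvrt".
(Check on "ljersvhk": → "rsvhk" → "vwzlo" ✓)

wmelvrt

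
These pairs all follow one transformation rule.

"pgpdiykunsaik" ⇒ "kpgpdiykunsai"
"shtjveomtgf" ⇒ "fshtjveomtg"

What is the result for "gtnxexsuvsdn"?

ngtnxexsuvsd

The rule is to move the last character to the front.
On "gtnxexsuvsdn" that produces "ngtnxexsuvsd".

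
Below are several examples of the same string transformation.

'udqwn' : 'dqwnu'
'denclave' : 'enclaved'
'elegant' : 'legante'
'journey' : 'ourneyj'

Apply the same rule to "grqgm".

Rule — move the first character to the end.
On "grqgm" that produces "rqgmg".

rqgmg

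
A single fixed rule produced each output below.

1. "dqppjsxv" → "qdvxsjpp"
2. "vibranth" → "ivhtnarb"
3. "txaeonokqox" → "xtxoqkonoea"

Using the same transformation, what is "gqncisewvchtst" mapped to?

The rule is to reverse the string, then move the last 2 characters to the front (rotate right by 2).
Starting from "gqncisewvchtst": after the first operation, "tsthcvwesicnqg"; after the second, "qgtsthcvwesicn".

qgtsthcvwesicn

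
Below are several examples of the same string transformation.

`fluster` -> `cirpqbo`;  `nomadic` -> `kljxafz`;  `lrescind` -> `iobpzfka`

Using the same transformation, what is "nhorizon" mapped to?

kelofwlk

What's happening: shift every letter 3 places backward in the alphabet (wrapping around).
"nhorizon" → "kelofwlk".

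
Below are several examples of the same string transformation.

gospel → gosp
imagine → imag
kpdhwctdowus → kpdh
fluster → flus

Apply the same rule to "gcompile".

The rule is to keep only the first 4 characters.
Doing the same to "gcompile": "gcom".

gcom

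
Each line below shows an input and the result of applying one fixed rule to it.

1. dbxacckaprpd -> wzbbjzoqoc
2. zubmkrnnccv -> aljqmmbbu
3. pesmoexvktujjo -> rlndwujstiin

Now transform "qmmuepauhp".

The transformation: delete the first 2 characters, then shift every letter 1 place backward in the alphabet (wrapping around).
For "qmmuepauhp", step one produces "muepauhp"; step two turns that into "ltdoztgo".

ltdoztgo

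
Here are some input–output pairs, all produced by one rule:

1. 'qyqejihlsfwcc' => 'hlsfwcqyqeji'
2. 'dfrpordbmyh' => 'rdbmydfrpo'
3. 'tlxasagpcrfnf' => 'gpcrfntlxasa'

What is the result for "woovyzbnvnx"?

Looking at the pairs, the operation is to delete the last character, then swap the front and back halves of the string.
On "woovyzbnvnx" that produces "zbnvnwoovy".

zbnvnwoovy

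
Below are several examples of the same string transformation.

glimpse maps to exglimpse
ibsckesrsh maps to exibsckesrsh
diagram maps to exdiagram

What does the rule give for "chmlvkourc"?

Looking at the pairs, the operation is to prepend "ex".
"chmlvkourc" → "exchmlvkourc".

exchmlvkourc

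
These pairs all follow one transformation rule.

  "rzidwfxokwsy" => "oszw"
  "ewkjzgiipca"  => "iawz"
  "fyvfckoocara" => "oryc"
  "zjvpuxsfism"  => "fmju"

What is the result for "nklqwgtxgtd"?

The pattern: keep one character in every 3, starting at position 2 (positions 2nd, 5th, 8th, ...), then swap the front and back halves of the string.
Starting from "nklqwgtxgtd": after the first operation, "kwxd"; after the second, "xdkw".

xdkw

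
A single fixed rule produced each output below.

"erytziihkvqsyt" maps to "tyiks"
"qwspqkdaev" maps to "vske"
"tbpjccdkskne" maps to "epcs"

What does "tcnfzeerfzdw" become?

Looking at the pairs, the operation is to move the last character to the front, then keep one character in every 3, starting at position 1 (positions 1st, 4th, 7th, ...).
For "tcnfzeerfzdw" the result is "wnef".

wnef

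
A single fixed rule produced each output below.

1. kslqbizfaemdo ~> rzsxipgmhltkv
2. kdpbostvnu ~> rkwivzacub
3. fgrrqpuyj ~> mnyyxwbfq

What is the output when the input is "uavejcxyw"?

The pattern: shift every letter 7 places forward in the alphabet (wrapping around).
On "uavejcxyw" that produces "bhclqjefd".

bhclqjefd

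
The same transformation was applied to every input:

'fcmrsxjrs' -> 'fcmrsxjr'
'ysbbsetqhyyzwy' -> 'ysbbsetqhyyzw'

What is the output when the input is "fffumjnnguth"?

In each case the input is transformed by: delete the last character.
On "fffumjnnguth" that produces "fffumjnngut".

fffumjnngut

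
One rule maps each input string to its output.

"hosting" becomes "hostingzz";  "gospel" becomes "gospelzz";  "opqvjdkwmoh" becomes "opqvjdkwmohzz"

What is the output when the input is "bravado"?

Looking at the pairs, the operation is to append "zz".
"bravado" → "bravadozz".

bravadozz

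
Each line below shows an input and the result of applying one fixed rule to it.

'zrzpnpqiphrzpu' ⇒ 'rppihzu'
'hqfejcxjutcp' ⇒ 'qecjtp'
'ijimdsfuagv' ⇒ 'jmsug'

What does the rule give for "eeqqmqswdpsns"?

The pattern: keep every other character starting from the second (positions 2nd, 4th, 6th, ...).
So "eeqqmqswdpsns" becomes "eqqwpn".

eqqwpn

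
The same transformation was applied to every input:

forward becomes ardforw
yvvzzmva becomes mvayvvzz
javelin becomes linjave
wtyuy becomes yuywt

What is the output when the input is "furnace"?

acefurn

The pattern: move the last 3 characters to the front (rotate right by 3).
Applying that to "furnace" gives "acefurn".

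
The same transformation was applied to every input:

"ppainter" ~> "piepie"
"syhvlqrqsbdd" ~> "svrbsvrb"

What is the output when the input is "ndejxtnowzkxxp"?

njnzxnjnzx

The pattern: keep one character in every 3, starting at position 1 (positions 1st, 4th, 7th, ...), then write the whole string twice.
Starting from "ndejxtnowzkxxp": after the first operation, "njnzx"; after the second, "njnzxnjnzx".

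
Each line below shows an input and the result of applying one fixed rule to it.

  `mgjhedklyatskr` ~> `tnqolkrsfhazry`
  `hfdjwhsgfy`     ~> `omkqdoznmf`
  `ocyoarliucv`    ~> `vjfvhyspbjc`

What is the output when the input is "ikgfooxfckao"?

Rule — shift every letter 7 places forward in the alphabet (wrapping around).
On "ikgfooxfckao" that produces "prnmvvemjrhv".

prnmvvemjrhv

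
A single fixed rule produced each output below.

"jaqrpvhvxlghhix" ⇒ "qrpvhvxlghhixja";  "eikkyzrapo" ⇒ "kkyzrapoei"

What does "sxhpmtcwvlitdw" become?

The pattern: move the first 2 characters to the end (rotate left by 2).
Applying that to "sxhpmtcwvlitdw" gives "hpmtcwvlitdwsx".

hpmtcwvlitdwsx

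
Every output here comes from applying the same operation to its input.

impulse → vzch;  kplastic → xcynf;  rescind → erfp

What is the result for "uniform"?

havs

What's happening: shift every letter 13 places forward in the alphabet (wrapping around) — i.e. ROT13, then delete the last 3 characters.
Working it through for "uniform": intermediate "havsbez", final "havs".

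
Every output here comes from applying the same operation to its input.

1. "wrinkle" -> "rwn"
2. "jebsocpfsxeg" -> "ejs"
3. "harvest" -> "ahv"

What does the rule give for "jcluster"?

The rule is to swap each adjacent pair of characters (1↔2, 3↔4, ...), then keep only the first 3 characters.
Starting from "jcluster": after the first operation, "cjultsre"; after the second, "cju".
(Check on "harvest": → "ahvrset" → "ahv" ✓)

cju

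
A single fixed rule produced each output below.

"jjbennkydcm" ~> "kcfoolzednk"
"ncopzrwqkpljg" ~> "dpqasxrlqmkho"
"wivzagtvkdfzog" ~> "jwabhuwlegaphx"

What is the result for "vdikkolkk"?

Rule — move the first character to the end, then shift every letter 1 place forward in the alphabet (wrapping around).
Applying both steps to "vdikkolkk": "dikkolkkv", then "ejllpmllw".
(Check on "jjbennkydcm": → "jbennkydcmj" → "kcfoolzednk" ✓)

ejllpmllw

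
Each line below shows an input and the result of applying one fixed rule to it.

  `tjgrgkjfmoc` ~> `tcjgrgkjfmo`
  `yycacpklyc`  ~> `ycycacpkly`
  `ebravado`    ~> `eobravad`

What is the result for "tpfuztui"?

tipfuztu

In each case the input is transformed by: swap the first and last characters, then move the last character to the front.
Applying both steps to "tpfuztui": "ipfuztut", then "tipfuztu".
(Check on "tjgrgkjfmoc": → "cjgrgkjfmot" → "tcjgrgkjfmo" ✓)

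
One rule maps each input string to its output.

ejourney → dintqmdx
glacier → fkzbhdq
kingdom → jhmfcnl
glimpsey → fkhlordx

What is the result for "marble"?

Looking at the pairs, the operation is to shift every letter 1 place backward in the alphabet (wrapping around).
Applying that to "marble" gives "lzqakd".

lzqakd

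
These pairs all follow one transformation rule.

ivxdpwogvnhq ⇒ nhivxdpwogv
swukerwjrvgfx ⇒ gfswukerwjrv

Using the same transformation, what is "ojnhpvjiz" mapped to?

jiojnhpv

What's happening: delete the last character, then move the last 2 characters to the front (rotate right by 2).
On "ojnhpvjiz" that produces "jiojnhpv".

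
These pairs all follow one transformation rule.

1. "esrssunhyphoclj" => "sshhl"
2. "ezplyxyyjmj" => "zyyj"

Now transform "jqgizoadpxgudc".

The rule is to keep one character in every 3, starting at position 2 (positions 2nd, 5th, 8th, ...).
On "jqgizoadpxgudc" that produces "qzdgc".

qzdgc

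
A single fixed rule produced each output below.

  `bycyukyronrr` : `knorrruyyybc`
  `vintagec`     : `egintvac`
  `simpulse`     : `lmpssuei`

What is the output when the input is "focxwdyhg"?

fghowxycd

Looking at the pairs, the operation is to sort the characters into alphabetical order, then move the first 2 characters to the end (rotate left by 2).
"focxwdyhg" → "cdfghowxy" → "fghowxycd".
(Check on "vintagec": → "acegintv" → "egintvac" ✓)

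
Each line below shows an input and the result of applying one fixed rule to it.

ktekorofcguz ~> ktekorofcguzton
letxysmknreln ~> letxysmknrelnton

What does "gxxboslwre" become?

gxxboslwreton

The rule is to append "ton".
"gxxboslwre" → "gxxboslwreton".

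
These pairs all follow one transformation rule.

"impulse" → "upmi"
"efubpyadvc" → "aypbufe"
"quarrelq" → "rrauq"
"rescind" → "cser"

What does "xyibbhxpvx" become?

xhbbiyx

The transformation: reverse the string, then delete the first 3 characters.
Starting from "xyibbhxpvx": after the first operation, "xvpxhbbiyx"; after the second, "xhbbiyx".
(Check on "quarrelq": → "qlerrauq" → "rrauq" ✓)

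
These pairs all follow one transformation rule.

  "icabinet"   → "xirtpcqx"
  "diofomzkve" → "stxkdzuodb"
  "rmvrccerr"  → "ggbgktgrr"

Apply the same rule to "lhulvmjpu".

Looking at the pairs, the operation is to shift every letter 11 places backward in the alphabet (wrapping around), then take characters alternately from the front and the back (1st, last, 2nd, 2nd-last, ...).
On "lhulvmjpu" that produces "ajwejyabk".

ajwejyabk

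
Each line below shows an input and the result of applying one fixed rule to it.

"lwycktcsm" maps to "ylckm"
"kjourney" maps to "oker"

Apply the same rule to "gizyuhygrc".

zgyur

Rule — keep every other character starting from the first (positions 1st, 3rd, 5th, ...), then swap each adjacent pair of characters (1↔2, 3↔4, ...).
"gizyuhygrc" → "gzuyr" → "zgyur".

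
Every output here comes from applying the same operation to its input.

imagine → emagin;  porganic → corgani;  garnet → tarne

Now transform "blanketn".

Each output is the input with this applied: swap the first and last characters, then delete the last character.
Starting from "blanketn": after the first operation, "nlanketb"; after the second, "nlanket".

nlanket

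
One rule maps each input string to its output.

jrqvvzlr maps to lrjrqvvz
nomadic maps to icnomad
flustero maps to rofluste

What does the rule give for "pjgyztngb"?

gbpjgyztn

Looking at the pairs, the operation is to move the last 2 characters to the front (rotate right by 2).
Applying that to "pjgyztngb" gives "gbpjgyztn".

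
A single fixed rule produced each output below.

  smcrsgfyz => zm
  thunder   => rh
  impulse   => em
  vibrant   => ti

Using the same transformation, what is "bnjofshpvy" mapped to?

Each output is the input with this applied: swap the first and last characters, then keep only the first 2 characters.
"bnjofshpvy" → "ynjofshpvb" → "yn".

yn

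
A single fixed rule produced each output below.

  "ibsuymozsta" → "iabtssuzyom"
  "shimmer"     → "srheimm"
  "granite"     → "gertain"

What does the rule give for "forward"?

What's happening: take characters alternately from the front and the back (1st, last, 2nd, 2nd-last, ...).
"forward" → "fdorraw".

fdorraw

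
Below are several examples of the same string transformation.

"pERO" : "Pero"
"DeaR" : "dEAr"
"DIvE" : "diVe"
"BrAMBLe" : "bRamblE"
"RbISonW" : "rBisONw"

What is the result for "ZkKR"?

Rule — flip the case of every letter.
"ZkKR" → "zKkr".

zKkr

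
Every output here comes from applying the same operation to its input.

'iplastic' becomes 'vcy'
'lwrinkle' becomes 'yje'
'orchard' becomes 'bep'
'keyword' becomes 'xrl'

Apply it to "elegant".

Looking at the pairs, the operation is to shift every letter 13 places forward in the alphabet (wrapping around) — i.e. ROT13, then keep only the first 3 characters.
Applying both steps to "elegant": "ryrtnag", then "ryr".

ryr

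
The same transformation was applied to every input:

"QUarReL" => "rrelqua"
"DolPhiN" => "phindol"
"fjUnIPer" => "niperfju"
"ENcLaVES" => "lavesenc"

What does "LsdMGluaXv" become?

The rule is to move the first 3 characters to the end (rotate left by 3), then convert every letter to lowercase.
For "LsdMGluaXv" the result is "mgluaxvlsd".

mgluaxvlsd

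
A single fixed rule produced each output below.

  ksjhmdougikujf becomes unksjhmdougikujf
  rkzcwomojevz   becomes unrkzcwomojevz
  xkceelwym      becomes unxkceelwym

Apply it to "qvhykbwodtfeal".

unqvhykbwodtfeal

In each case the input is transformed by: prepend "un".
Applying that to "qvhykbwodtfeal" gives "unqvhykbwodtfeal".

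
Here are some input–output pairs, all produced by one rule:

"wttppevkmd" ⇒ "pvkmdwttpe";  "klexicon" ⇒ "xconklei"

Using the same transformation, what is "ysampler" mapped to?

What's happening: swap the front and back halves of the string, then swap the first and last characters.
For "ysampler", step one produces "plerysam"; step two turns that into "mlerysap".

mlerysap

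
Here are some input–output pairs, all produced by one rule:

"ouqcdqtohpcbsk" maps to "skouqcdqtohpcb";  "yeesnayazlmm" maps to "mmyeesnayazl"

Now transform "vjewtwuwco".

Each output is the input with this applied: move the last 2 characters to the front (rotate right by 2).
Doing the same to "vjewtwuwco": "covjewtwuw".

covjewtwuw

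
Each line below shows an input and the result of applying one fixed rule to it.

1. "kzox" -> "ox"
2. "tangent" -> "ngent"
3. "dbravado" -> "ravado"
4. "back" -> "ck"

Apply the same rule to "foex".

ex

Looking at the pairs, the operation is to delete the first 2 characters.
"foex" → "ex".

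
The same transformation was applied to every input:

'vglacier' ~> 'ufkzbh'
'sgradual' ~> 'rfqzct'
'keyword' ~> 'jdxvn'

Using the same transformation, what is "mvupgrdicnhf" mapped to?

Rule — delete the last 2 characters, then shift every letter 1 place backward in the alphabet (wrapping around).
Working it through for "mvupgrdicnhf": intermediate "mvupgrdicn", final "lutofqchbm".

lutofqchbm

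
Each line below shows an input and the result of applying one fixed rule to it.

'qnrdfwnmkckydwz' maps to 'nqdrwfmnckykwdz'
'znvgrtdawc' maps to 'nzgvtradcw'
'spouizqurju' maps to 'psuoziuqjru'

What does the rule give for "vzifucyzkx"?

The transformation: swap each adjacent pair of characters (1↔2, 3↔4, ...).
On "vzifucyzkx" that produces "zvficuzyxk".

zvficuzyxk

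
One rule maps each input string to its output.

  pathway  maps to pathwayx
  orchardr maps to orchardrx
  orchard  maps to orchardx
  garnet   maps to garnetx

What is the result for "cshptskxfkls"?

Rule — append "x".
Doing the same to "cshptskxfkls": "cshptskxfklsx".

cshptskxfklsx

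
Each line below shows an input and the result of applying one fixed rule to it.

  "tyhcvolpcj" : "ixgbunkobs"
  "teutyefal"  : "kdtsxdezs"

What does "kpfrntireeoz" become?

What's happening: shift every letter 1 place backward in the alphabet (wrapping around), then swap the first and last characters.
"kpfrntireeoz" → "joeqmshqddny" → "yoeqmshqddnj".
(Check on "teutyefal": → "sdtsxdezk" → "kdtsxdezs" ✓)

yoeqmshqddnj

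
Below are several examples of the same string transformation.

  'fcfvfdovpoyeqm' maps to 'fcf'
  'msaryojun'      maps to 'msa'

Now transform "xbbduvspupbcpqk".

xbb

The rule is to keep only the first 3 characters.
"xbbduvspupbcpqk" → "xbb".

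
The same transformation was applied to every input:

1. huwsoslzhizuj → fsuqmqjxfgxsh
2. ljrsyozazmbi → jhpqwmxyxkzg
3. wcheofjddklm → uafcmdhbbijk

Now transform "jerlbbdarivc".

hcpjzzbypgta

Rule — shift every letter 2 places backward in the alphabet (wrapping around).
Applying that to "jerlbbdarivc" gives "hcpjzzbypgta".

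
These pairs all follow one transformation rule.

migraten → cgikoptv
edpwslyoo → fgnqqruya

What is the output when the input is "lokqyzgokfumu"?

himmnoqqswwab

The rule is to sort the characters into alphabetical order, then shift every letter 2 places forward in the alphabet (wrapping around).
Starting from "lokqyzgokfumu": after the first operation, "fgkklmooquuyz"; after the second, "himmnoqqswwab".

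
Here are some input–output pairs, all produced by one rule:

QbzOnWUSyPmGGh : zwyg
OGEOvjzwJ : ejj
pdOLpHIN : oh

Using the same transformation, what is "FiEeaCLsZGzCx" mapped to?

The rule is to keep one character in every 3, starting at position 3 (positions 3rd, 6th, 9th, ...), then convert every letter to lowercase.
For "FiEeaCLsZGzCx", step one produces "ECZC"; step two turns that into "eczc".

eczc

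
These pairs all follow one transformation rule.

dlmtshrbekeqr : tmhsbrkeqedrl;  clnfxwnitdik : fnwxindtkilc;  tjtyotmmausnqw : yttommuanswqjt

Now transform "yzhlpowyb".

lhopywybz

The rule is to move the first 2 characters to the end (rotate left by 2), then swap each adjacent pair of characters (1↔2, 3↔4, ...).
On "yzhlpowyb": the first step gives "hlpowybyz", and the second then gives "lhopywybz".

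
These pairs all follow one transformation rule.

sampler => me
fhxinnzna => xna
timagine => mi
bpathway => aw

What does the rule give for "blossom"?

Looking at the pairs, the operation is to keep one character in every 3, starting at position 3 (positions 3rd, 6th, 9th, ...).
So "blossom" becomes "oo".

oo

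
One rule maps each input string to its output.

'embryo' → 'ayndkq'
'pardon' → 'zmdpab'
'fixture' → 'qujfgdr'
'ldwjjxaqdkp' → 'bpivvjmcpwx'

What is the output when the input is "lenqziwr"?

dqzcluix

Rule — swap the first and last characters, then shift every letter 12 places forward in the alphabet (wrapping around).
Working it through for "lenqziwr": intermediate "renqziwl", final "dqzcluix".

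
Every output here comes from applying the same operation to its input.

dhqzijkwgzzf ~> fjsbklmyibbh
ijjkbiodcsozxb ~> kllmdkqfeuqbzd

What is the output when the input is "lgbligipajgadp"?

Each output is the input with this applied: shift every letter 2 places forward in the alphabet (wrapping around).
Doing the same to "lgbligipajgadp": "nidnkikrclicfr".

nidnkikrclicfr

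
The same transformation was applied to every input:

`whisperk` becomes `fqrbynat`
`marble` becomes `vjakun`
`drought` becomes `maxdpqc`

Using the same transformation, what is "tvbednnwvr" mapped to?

The transformation: shift every letter 9 places forward in the alphabet (wrapping around).
On "tvbednnwvr" that produces "ceknmwwfea".

ceknmwwfea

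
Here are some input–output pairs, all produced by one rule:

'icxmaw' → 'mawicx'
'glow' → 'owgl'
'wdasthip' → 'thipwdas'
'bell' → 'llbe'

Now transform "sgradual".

dualsgra

The pattern: swap the front and back halves of the string.
Doing the same to "sgradual": "dualsgra".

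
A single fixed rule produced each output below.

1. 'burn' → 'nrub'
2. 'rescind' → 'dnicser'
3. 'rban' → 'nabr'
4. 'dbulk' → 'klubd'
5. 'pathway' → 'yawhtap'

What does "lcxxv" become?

The transformation: reverse the string.
On "lcxxv" that produces "vxxcl".

vxxcl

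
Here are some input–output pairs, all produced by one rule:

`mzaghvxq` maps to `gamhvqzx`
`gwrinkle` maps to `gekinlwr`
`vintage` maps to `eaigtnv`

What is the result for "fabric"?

bafcri

In each case the input is transformed by: sort the characters into alphabetical order, then swap each adjacent pair of characters (1↔2, 3↔4, ...).
Applying both steps to "fabric": "abcfir", then "bafcri".
(Check on "mzaghvxq": → "aghmqvxz" → "gamhvqzx" ✓)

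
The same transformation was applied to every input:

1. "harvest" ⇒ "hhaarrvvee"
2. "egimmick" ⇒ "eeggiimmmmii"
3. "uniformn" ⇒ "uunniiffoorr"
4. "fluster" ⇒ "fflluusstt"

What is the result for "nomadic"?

The pattern: delete the last 2 characters, then double every character.
So "nomadic" becomes "nnoommaadd".

nnoommaadd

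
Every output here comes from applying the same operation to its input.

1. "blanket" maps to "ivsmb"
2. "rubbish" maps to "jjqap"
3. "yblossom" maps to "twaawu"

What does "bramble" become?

iujtm

Looking at the pairs, the operation is to shift every letter 8 places forward in the alphabet (wrapping around), then delete the first 2 characters.
Applying both steps to "bramble": "jziujtm", then "iujtm".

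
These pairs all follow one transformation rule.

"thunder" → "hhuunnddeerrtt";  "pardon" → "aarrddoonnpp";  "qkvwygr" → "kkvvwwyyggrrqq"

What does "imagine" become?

mmaaggiinneeii

In each case the input is transformed by: double every character, then move the first 2 characters to the end (rotate left by 2).
Applying both steps to "imagine": "iimmaaggiinnee", then "mmaaggiinneeii".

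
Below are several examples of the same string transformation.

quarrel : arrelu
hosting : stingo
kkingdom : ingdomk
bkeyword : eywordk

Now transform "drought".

oughtr

The rule is to delete the first character, then move the first character to the end.
On "drought" that produces "oughtr".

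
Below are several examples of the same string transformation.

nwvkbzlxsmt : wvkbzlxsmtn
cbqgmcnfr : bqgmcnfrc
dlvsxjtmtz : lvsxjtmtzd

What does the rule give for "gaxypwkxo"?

Rule — move the first character to the end.
"gaxypwkxo" → "axypwkxog".

axypwkxog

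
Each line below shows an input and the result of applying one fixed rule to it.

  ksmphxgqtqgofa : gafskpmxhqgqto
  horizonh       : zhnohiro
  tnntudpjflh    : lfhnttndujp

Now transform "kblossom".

Rule — swap each adjacent pair of characters (1↔2, 3↔4, ...), then move the last 3 characters to the front (rotate right by 3).
On "kblossom" that produces "smobkols".

smobkols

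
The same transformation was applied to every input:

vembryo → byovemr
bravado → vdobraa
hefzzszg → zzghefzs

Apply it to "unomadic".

Each output is the input with this applied: move the last 3 characters to the front (rotate right by 3), then swap the first and last characters.
Working it through for "unomadic": intermediate "dicunoma", final "aicunomd".

aicunomd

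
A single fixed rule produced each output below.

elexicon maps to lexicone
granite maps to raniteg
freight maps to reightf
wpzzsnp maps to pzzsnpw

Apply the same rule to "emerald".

In each case the input is transformed by: move the first character to the end.
Doing the same to "emerald": "meralde".

meralde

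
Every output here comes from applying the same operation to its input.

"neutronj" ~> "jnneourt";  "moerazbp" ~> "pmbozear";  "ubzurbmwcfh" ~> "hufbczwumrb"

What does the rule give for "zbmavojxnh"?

hznbxmjaov

The rule is to take characters alternately from the front and the back (1st, last, 2nd, 2nd-last, ...), then swap each adjacent pair of characters (1↔2, 3↔4, ...).
Starting from "zbmavojxnh": after the first operation, "zhbnmxajvo"; after the second, "hznbxmjaov".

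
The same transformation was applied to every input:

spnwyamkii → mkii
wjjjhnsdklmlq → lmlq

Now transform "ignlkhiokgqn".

The transformation: keep only the last 4 characters.
For "ignlkhiokgqn" the result is "kgqn".

kgqn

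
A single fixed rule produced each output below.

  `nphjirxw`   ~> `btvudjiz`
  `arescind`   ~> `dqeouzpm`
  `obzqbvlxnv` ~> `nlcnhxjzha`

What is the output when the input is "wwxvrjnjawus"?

The transformation: shift every letter 12 places forward in the alphabet (wrapping around), then move the first character to the end.
Starting from "wwxvrjnjawus": after the first operation, "iijhdvzvmige"; after the second, "ijhdvzvmigei".

ijhdvzvmigei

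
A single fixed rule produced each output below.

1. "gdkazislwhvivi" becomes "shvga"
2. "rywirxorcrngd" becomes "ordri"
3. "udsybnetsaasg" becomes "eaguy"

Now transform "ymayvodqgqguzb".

Rule — keep one character in every 3, starting at position 1 (positions 1st, 4th, 7th, ...), then move the last 3 characters to the front (rotate right by 3).
"ymayvodqgqguzb" → "yydqz" → "dqzyy".

dqzyy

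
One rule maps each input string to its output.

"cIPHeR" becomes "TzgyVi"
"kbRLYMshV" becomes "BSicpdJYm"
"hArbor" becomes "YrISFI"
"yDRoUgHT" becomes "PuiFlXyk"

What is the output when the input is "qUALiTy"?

HlrcZkP

What's happening: flip the case of every letter, then shift every letter 9 places backward in the alphabet (wrapping around).
Starting from "qUALiTy": after the first operation, "QualItY"; after the second, "HlrcZkP".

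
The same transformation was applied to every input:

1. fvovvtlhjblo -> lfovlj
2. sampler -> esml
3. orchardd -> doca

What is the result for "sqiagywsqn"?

qsigw

The pattern: move the last 2 characters to the front (rotate right by 2), then keep every other character starting from the first (positions 1st, 3rd, 5th, ...).
For "sqiagywsqn" the result is "qsigw".
(Check on "sampler": → "ersampl" → "esml" ✓)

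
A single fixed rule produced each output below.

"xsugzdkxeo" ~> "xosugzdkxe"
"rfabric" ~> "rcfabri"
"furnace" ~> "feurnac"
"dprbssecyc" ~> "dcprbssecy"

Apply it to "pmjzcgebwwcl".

plmjzcgebwwc

The rule is to swap the first and last characters, then move the last character to the front.
On "pmjzcgebwwcl": the first step gives "lmjzcgebwwcp", and the second then gives "plmjzcgebwwc".
(Check on "dprbssecyc": → "cprbssecyd" → "dcprbssecy" ✓)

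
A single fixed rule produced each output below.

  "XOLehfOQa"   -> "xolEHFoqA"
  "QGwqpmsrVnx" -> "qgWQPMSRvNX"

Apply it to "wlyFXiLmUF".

WLYfxIlMuf

The rule is to flip the case of every letter.
For "wlyFXiLmUF" the result is "WLYfxIlMuf".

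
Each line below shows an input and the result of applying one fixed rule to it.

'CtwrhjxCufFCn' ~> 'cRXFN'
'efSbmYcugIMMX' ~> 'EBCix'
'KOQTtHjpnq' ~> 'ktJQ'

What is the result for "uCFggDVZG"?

UGv

The pattern: keep one character in every 3, starting at position 1 (positions 1st, 4th, 7th, ...), then flip the case of every letter.
Applying both steps to "uCFggDVZG": "ugV", then "UGv".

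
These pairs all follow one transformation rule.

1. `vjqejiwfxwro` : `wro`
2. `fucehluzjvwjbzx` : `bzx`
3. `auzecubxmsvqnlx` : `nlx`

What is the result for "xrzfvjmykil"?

kil

Each output is the input with this applied: keep only the last 3 characters.
For "xrzfvjmykil" the result is "kil".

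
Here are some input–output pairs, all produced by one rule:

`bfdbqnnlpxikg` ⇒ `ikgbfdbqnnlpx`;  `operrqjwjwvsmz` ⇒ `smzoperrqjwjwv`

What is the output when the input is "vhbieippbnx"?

bnxvhbieipp

The pattern: move the last 3 characters to the front (rotate right by 3).
Doing the same to "vhbieippbnx": "bnxvhbieipp".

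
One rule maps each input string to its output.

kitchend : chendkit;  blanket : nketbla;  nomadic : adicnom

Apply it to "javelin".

The rule is to move the first 3 characters to the end (rotate left by 3).
On "javelin" that produces "elinjav".

elinjav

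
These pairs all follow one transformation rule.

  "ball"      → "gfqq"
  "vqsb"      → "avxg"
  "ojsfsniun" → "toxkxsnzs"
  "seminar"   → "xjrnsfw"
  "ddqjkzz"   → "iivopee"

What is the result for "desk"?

The pattern: shift every letter 5 places forward in the alphabet (wrapping around).
Applying that to "desk" gives "ijxp".

ijxp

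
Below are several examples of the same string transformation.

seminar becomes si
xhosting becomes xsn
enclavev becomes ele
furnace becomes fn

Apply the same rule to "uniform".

The rule is to move the last character to the front, then keep one character in every 3, starting at position 2 (positions 2nd, 5th, 8th, ...).
Starting from "uniform": after the first operation, "munifor"; after the second, "uf".

uf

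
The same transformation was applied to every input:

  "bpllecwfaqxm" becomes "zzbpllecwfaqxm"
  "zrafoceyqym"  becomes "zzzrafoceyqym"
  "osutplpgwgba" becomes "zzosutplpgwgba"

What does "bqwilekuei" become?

Looking at the pairs, the operation is to prepend "zz".
Applying that to "bqwilekuei" gives "zzbqwilekuei".

zzbqwilekuei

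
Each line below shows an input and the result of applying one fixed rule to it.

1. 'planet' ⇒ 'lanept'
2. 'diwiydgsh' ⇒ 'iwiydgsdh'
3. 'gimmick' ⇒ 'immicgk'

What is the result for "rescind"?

Rule — swap the first and last characters, then move the first character to the end.
Working it through for "rescind": intermediate "descinr", final "escinrd".

escinrd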